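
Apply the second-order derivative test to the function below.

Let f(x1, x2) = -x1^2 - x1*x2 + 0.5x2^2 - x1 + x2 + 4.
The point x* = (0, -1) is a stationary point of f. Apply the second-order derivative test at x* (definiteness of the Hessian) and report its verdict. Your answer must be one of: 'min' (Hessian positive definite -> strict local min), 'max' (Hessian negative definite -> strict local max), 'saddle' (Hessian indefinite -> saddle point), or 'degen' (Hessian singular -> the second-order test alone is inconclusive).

Compute the Hessian H = grad^2 f:
  H = [[-2, -1], [-1, 1]]
Verify stationarity: grad f(x*) = H x* + g = (0, 0).
Eigenvalues of H: -2.3028, 1.3028.
Eigenvalues have mixed signs, so H is indefinite -> x* is a saddle point.

saddle


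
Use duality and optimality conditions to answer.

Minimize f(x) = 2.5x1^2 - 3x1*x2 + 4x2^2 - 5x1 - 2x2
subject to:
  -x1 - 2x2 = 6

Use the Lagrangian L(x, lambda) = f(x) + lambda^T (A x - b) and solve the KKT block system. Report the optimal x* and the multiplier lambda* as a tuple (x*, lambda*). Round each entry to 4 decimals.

Form the Lagrangian:
  L(x, lambda) = (1/2) x^T Q x + c^T x + lambda^T (A x - b)
Stationarity (grad_x L = 0): Q x + c + A^T lambda = 0.
Primal feasibility: A x = b.

This gives the KKT block system:
  [ Q   A^T ] [ x     ]   [-c ]
  [ A    0  ] [ lambda ] = [ b ]

Solving the linear system:
  x*      = (-1.7, -2.15)
  lambda* = (-7.05)
  f(x*)   = 27.55

x* = (-1.7, -2.15), lambda* = (-7.05)


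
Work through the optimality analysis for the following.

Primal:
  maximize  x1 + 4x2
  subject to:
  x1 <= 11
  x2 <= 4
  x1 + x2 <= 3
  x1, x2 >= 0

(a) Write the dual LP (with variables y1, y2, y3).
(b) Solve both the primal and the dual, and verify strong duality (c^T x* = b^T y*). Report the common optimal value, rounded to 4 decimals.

The standard primal-dual pair for 'max c^T x s.t. A x <= b, x >= 0' is:
  Dual:  min b^T y  s.t.  A^T y >= c,  y >= 0.

So the dual LP is:
  minimize  11y1 + 4y2 + 3y3
  subject to:
    y1 + y3 >= 1
    y2 + y3 >= 4
    y1, y2, y3 >= 0

Solving the primal: x* = (0, 3).
  primal value c^T x* = 12.
Solving the dual: y* = (0, 0, 4).
  dual value b^T y* = 12.
Strong duality: c^T x* = b^T y*. Confirmed.

12


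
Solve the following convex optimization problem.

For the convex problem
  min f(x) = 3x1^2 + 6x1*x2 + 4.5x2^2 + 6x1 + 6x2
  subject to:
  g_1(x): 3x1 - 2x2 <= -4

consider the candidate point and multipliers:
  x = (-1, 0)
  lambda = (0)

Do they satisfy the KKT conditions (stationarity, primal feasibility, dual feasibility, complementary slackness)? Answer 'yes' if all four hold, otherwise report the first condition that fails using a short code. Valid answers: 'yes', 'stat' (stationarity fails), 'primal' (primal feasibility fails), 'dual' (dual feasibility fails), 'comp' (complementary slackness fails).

Gradient of f: grad f(x) = Q x + c = (0, 0)
Constraint values g_i(x) = a_i^T x - b_i:
  g_1((-1, 0)) = 1
Stationarity residual: grad f(x) + sum_i lambda_i a_i = (0, 0)
  -> stationarity OK
Primal feasibility (all g_i <= 0): FAILS
Dual feasibility (all lambda_i >= 0): OK
Complementary slackness (lambda_i * g_i(x) = 0 for all i): OK

Verdict: the first failing condition is primal_feasibility -> primal.

primal


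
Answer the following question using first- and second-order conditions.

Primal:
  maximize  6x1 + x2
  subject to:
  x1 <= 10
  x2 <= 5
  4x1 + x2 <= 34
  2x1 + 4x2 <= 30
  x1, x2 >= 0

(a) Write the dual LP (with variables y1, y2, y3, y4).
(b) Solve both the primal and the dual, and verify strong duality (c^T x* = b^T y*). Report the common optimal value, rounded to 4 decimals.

The standard primal-dual pair for 'max c^T x s.t. A x <= b, x >= 0' is:
  Dual:  min b^T y  s.t.  A^T y >= c,  y >= 0.

So the dual LP is:
  minimize  10y1 + 5y2 + 34y3 + 30y4
  subject to:
    y1 + 4y3 + 2y4 >= 6
    y2 + y3 + 4y4 >= 1
    y1, y2, y3, y4 >= 0

Solving the primal: x* = (8.5, 0).
  primal value c^T x* = 51.
Solving the dual: y* = (0, 0, 1.5, 0).
  dual value b^T y* = 51.
Strong duality: c^T x* = b^T y*. Confirmed.

51


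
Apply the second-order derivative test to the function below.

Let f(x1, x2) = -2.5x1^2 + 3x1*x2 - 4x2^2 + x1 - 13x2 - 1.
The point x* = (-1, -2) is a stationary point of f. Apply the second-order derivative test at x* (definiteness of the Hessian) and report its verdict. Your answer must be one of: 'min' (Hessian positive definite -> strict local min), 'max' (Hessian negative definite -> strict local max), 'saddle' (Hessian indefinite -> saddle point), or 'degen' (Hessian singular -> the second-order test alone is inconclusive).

Compute the Hessian H = grad^2 f:
  H = [[-5, 3], [3, -8]]
Verify stationarity: grad f(x*) = H x* + g = (0, 0).
Eigenvalues of H: -9.8541, -3.1459.
Both eigenvalues < 0, so H is negative definite -> x* is a strict local max.

max


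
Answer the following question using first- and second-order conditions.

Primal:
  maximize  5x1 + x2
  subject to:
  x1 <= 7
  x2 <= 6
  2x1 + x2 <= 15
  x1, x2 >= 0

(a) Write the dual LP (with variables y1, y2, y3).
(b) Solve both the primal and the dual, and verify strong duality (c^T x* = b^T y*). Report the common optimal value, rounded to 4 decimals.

The standard primal-dual pair for 'max c^T x s.t. A x <= b, x >= 0' is:
  Dual:  min b^T y  s.t.  A^T y >= c,  y >= 0.

So the dual LP is:
  minimize  7y1 + 6y2 + 15y3
  subject to:
    y1 + 2y3 >= 5
    y2 + y3 >= 1
    y1, y2, y3 >= 0

Solving the primal: x* = (7, 1).
  primal value c^T x* = 36.
Solving the dual: y* = (3, 0, 1).
  dual value b^T y* = 36.
Strong duality: c^T x* = b^T y*. Confirmed.

36


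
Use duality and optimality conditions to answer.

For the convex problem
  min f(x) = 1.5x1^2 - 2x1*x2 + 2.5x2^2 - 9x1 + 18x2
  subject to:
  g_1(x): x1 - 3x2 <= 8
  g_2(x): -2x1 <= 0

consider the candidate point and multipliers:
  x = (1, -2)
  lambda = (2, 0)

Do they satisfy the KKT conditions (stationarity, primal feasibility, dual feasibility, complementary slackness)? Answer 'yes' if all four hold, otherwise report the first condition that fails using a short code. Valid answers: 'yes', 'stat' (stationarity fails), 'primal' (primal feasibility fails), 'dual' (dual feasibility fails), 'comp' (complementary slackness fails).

Gradient of f: grad f(x) = Q x + c = (-2, 6)
Constraint values g_i(x) = a_i^T x - b_i:
  g_1((1, -2)) = -1
  g_2((1, -2)) = -2
Stationarity residual: grad f(x) + sum_i lambda_i a_i = (0, 0)
  -> stationarity OK
Primal feasibility (all g_i <= 0): OK
Dual feasibility (all lambda_i >= 0): OK
Complementary slackness (lambda_i * g_i(x) = 0 for all i): FAILS

Verdict: the first failing condition is complementary_slackness -> comp.

comp


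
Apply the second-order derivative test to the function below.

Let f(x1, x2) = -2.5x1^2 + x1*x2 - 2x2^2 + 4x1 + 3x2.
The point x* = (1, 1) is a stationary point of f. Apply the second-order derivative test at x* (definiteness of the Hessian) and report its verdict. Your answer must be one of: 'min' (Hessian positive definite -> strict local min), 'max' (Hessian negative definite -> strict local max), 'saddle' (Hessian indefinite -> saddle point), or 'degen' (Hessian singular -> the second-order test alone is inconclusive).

Compute the Hessian H = grad^2 f:
  H = [[-5, 1], [1, -4]]
Verify stationarity: grad f(x*) = H x* + g = (0, 0).
Eigenvalues of H: -5.618, -3.382.
Both eigenvalues < 0, so H is negative definite -> x* is a strict local max.

max


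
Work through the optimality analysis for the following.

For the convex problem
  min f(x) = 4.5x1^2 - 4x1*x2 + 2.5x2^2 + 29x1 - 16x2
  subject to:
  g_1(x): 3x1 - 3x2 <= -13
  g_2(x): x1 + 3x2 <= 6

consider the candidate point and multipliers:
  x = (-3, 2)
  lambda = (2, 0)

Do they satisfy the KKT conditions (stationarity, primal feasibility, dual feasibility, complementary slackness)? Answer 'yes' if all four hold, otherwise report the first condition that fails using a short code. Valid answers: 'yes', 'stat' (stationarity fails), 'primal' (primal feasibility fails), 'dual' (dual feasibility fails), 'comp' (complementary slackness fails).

Gradient of f: grad f(x) = Q x + c = (-6, 6)
Constraint values g_i(x) = a_i^T x - b_i:
  g_1((-3, 2)) = -2
  g_2((-3, 2)) = -3
Stationarity residual: grad f(x) + sum_i lambda_i a_i = (0, 0)
  -> stationarity OK
Primal feasibility (all g_i <= 0): OK
Dual feasibility (all lambda_i >= 0): OK
Complementary slackness (lambda_i * g_i(x) = 0 for all i): FAILS

Verdict: the first failing condition is complementary_slackness -> comp.

comp


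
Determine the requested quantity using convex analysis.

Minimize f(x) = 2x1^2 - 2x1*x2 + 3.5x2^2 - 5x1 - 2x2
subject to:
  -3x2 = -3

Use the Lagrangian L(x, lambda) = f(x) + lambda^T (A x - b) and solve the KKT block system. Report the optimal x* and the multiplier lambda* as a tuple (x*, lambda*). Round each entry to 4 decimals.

Form the Lagrangian:
  L(x, lambda) = (1/2) x^T Q x + c^T x + lambda^T (A x - b)
Stationarity (grad_x L = 0): Q x + c + A^T lambda = 0.
Primal feasibility: A x = b.

This gives the KKT block system:
  [ Q   A^T ] [ x     ]   [-c ]
  [ A    0  ] [ lambda ] = [ b ]

Solving the linear system:
  x*      = (1.75, 1)
  lambda* = (0.5)
  f(x*)   = -4.625

x* = (1.75, 1), lambda* = (0.5)


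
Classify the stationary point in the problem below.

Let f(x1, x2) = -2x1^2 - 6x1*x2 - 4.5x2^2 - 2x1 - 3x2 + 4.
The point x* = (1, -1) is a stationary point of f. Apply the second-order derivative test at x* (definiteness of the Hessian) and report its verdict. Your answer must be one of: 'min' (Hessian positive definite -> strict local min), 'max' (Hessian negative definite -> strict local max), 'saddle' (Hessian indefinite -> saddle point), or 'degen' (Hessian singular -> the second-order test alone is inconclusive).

Compute the Hessian H = grad^2 f:
  H = [[-4, -6], [-6, -9]]
Verify stationarity: grad f(x*) = H x* + g = (0, 0).
Eigenvalues of H: -13, 0.
H has a zero eigenvalue (singular; negative semidefinite but not definite), so H is neither positive definite, negative definite, nor indefinite. The second-order test alone is inconclusive -> degen.
(Indeed, f is constant along the null direction of H through x*, so x* is not a strict local extremum.)

degen


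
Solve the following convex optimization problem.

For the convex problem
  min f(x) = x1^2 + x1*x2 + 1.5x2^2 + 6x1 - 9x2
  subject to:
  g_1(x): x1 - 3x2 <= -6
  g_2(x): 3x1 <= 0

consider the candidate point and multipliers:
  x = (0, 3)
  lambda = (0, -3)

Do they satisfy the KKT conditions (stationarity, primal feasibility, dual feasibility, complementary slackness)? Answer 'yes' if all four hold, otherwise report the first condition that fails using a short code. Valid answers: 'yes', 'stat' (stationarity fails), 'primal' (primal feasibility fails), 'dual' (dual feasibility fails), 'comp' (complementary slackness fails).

Gradient of f: grad f(x) = Q x + c = (9, 0)
Constraint values g_i(x) = a_i^T x - b_i:
  g_1((0, 3)) = -3
  g_2((0, 3)) = 0
Stationarity residual: grad f(x) + sum_i lambda_i a_i = (0, 0)
  -> stationarity OK
Primal feasibility (all g_i <= 0): OK
Dual feasibility (all lambda_i >= 0): FAILS
Complementary slackness (lambda_i * g_i(x) = 0 for all i): OK

Verdict: the first failing condition is dual_feasibility -> dual.

dual


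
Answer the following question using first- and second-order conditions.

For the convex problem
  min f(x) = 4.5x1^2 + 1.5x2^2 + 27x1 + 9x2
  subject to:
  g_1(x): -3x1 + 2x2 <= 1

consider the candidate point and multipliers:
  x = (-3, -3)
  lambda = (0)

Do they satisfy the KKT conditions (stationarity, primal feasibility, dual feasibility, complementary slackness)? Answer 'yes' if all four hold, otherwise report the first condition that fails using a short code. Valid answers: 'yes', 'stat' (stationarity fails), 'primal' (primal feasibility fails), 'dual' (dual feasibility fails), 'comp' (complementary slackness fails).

Gradient of f: grad f(x) = Q x + c = (0, 0)
Constraint values g_i(x) = a_i^T x - b_i:
  g_1((-3, -3)) = 2
Stationarity residual: grad f(x) + sum_i lambda_i a_i = (0, 0)
  -> stationarity OK
Primal feasibility (all g_i <= 0): FAILS
Dual feasibility (all lambda_i >= 0): OK
Complementary slackness (lambda_i * g_i(x) = 0 for all i): OK

Verdict: the first failing condition is primal_feasibility -> primal.

primal


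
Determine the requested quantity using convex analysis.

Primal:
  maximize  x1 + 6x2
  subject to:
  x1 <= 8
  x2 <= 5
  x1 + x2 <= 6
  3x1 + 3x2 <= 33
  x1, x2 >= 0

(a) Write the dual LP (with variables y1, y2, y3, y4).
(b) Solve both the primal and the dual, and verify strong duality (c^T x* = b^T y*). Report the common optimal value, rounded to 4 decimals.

The standard primal-dual pair for 'max c^T x s.t. A x <= b, x >= 0' is:
  Dual:  min b^T y  s.t.  A^T y >= c,  y >= 0.

So the dual LP is:
  minimize  8y1 + 5y2 + 6y3 + 33y4
  subject to:
    y1 + y3 + 3y4 >= 1
    y2 + y3 + 3y4 >= 6
    y1, y2, y3, y4 >= 0

Solving the primal: x* = (1, 5).
  primal value c^T x* = 31.
Solving the dual: y* = (0, 5, 1, 0).
  dual value b^T y* = 31.
Strong duality: c^T x* = b^T y*. Confirmed.

31


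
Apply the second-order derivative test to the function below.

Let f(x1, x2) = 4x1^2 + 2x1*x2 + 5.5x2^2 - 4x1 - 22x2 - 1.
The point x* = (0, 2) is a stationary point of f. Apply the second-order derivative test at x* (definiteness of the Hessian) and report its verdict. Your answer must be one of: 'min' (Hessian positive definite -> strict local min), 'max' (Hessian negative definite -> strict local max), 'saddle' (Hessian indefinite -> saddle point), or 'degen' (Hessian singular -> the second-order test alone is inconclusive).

Compute the Hessian H = grad^2 f:
  H = [[8, 2], [2, 11]]
Verify stationarity: grad f(x*) = H x* + g = (0, 0).
Eigenvalues of H: 7, 12.
Both eigenvalues > 0, so H is positive definite -> x* is a strict local min.

min


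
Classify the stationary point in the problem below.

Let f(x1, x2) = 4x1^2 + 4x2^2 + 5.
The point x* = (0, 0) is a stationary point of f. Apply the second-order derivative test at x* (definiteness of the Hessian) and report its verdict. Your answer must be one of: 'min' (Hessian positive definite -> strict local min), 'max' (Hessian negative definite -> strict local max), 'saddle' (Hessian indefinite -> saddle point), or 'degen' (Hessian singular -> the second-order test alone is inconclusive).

Compute the Hessian H = grad^2 f:
  H = [[8, 0], [0, 8]]
Verify stationarity: grad f(x*) = H x* + g = (0, 0).
Eigenvalues of H: 8, 8.
Both eigenvalues > 0, so H is positive definite -> x* is a strict local min.

min


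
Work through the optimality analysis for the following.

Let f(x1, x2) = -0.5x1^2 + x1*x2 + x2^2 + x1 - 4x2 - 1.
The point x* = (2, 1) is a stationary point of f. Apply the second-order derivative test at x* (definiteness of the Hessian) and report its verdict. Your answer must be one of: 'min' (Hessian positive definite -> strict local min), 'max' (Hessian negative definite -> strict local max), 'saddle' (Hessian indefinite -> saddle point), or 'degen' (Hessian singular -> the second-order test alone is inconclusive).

Compute the Hessian H = grad^2 f:
  H = [[-1, 1], [1, 2]]
Verify stationarity: grad f(x*) = H x* + g = (0, 0).
Eigenvalues of H: -1.3028, 2.3028.
Eigenvalues have mixed signs, so H is indefinite -> x* is a saddle point.

saddle


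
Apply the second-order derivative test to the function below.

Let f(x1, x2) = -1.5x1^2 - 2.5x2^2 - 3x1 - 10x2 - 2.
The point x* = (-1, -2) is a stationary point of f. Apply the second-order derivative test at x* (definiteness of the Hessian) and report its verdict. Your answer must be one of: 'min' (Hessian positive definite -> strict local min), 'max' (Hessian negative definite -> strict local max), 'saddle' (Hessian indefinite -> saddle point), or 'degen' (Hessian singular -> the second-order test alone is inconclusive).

Compute the Hessian H = grad^2 f:
  H = [[-3, 0], [0, -5]]
Verify stationarity: grad f(x*) = H x* + g = (0, 0).
Eigenvalues of H: -5, -3.
Both eigenvalues < 0, so H is negative definite -> x* is a strict local max.

max


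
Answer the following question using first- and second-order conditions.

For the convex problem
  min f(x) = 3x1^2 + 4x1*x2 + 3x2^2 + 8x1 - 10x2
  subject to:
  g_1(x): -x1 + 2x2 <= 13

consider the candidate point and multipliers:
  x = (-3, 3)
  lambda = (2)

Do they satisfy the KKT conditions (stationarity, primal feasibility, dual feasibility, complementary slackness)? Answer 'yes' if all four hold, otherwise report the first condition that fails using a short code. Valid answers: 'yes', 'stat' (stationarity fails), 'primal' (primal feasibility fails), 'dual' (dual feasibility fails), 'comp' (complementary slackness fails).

Gradient of f: grad f(x) = Q x + c = (2, -4)
Constraint values g_i(x) = a_i^T x - b_i:
  g_1((-3, 3)) = -4
Stationarity residual: grad f(x) + sum_i lambda_i a_i = (0, 0)
  -> stationarity OK
Primal feasibility (all g_i <= 0): OK
Dual feasibility (all lambda_i >= 0): OK
Complementary slackness (lambda_i * g_i(x) = 0 for all i): FAILS

Verdict: the first failing condition is complementary_slackness -> comp.

comp


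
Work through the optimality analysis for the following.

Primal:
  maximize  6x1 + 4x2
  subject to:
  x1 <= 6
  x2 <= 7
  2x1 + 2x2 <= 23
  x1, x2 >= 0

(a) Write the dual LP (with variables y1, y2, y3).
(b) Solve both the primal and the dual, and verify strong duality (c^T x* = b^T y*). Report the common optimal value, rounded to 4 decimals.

The standard primal-dual pair for 'max c^T x s.t. A x <= b, x >= 0' is:
  Dual:  min b^T y  s.t.  A^T y >= c,  y >= 0.

So the dual LP is:
  minimize  6y1 + 7y2 + 23y3
  subject to:
    y1 + 2y3 >= 6
    y2 + 2y3 >= 4
    y1, y2, y3 >= 0

Solving the primal: x* = (6, 5.5).
  primal value c^T x* = 58.
Solving the dual: y* = (2, 0, 2).
  dual value b^T y* = 58.
Strong duality: c^T x* = b^T y*. Confirmed.

58


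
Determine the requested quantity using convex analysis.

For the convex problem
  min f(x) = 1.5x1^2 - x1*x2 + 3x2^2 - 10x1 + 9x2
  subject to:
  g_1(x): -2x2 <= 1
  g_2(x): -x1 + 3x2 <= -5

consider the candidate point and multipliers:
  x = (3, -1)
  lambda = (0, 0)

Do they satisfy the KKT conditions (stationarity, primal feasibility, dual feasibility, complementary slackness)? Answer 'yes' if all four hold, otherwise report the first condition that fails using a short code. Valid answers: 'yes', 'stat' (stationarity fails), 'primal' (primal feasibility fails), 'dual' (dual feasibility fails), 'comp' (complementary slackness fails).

Gradient of f: grad f(x) = Q x + c = (0, 0)
Constraint values g_i(x) = a_i^T x - b_i:
  g_1((3, -1)) = 1
  g_2((3, -1)) = -1
Stationarity residual: grad f(x) + sum_i lambda_i a_i = (0, 0)
  -> stationarity OK
Primal feasibility (all g_i <= 0): FAILS
Dual feasibility (all lambda_i >= 0): OK
Complementary slackness (lambda_i * g_i(x) = 0 for all i): OK

Verdict: the first failing condition is primal_feasibility -> primal.

primal


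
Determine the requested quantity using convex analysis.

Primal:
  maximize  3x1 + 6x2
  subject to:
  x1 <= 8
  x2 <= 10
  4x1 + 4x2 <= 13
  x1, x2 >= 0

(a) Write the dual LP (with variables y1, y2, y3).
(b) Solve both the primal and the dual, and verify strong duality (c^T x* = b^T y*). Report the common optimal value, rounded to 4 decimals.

The standard primal-dual pair for 'max c^T x s.t. A x <= b, x >= 0' is:
  Dual:  min b^T y  s.t.  A^T y >= c,  y >= 0.

So the dual LP is:
  minimize  8y1 + 10y2 + 13y3
  subject to:
    y1 + 4y3 >= 3
    y2 + 4y3 >= 6
    y1, y2, y3 >= 0

Solving the primal: x* = (0, 3.25).
  primal value c^T x* = 19.5.
Solving the dual: y* = (0, 0, 1.5).
  dual value b^T y* = 19.5.
Strong duality: c^T x* = b^T y*. Confirmed.

19.5


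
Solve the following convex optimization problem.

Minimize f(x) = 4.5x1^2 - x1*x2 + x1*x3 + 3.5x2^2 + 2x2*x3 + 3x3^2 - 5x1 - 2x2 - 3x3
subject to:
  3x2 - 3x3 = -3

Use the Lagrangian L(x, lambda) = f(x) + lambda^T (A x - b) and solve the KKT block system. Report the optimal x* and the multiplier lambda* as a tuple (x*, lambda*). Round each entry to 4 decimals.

Form the Lagrangian:
  L(x, lambda) = (1/2) x^T Q x + c^T x + lambda^T (A x - b)
Stationarity (grad_x L = 0): Q x + c + A^T lambda = 0.
Primal feasibility: A x = b.

This gives the KKT block system:
  [ Q   A^T ] [ x     ]   [-c ]
  [ A    0  ] [ lambda ] = [ b ]

Solving the linear system:
  x*      = (0.4444, -0.1765, 0.8235)
  lambda* = (0.6776)
  f(x*)   = -1.1536

x* = (0.4444, -0.1765, 0.8235), lambda* = (0.6776)


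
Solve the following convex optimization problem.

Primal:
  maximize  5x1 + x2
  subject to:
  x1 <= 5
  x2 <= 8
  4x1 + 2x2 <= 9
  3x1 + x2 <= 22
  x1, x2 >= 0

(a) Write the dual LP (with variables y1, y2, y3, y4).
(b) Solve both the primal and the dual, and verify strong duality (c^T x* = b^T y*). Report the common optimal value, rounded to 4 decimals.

The standard primal-dual pair for 'max c^T x s.t. A x <= b, x >= 0' is:
  Dual:  min b^T y  s.t.  A^T y >= c,  y >= 0.

So the dual LP is:
  minimize  5y1 + 8y2 + 9y3 + 22y4
  subject to:
    y1 + 4y3 + 3y4 >= 5
    y2 + 2y3 + y4 >= 1
    y1, y2, y3, y4 >= 0

Solving the primal: x* = (2.25, 0).
  primal value c^T x* = 11.25.
Solving the dual: y* = (0, 0, 1.25, 0).
  dual value b^T y* = 11.25.
Strong duality: c^T x* = b^T y*. Confirmed.

11.25


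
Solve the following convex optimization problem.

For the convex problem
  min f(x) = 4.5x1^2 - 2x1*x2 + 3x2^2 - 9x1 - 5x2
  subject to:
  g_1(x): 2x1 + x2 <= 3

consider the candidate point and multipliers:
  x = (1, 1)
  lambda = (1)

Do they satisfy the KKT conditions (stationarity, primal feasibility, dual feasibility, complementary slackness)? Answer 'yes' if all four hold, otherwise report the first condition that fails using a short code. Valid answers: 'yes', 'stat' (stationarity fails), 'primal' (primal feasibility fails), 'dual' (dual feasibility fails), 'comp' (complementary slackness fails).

Gradient of f: grad f(x) = Q x + c = (-2, -1)
Constraint values g_i(x) = a_i^T x - b_i:
  g_1((1, 1)) = 0
Stationarity residual: grad f(x) + sum_i lambda_i a_i = (0, 0)
  -> stationarity OK
Primal feasibility (all g_i <= 0): OK
Dual feasibility (all lambda_i >= 0): OK
Complementary slackness (lambda_i * g_i(x) = 0 for all i): OK

Verdict: yes, KKT holds.

yes


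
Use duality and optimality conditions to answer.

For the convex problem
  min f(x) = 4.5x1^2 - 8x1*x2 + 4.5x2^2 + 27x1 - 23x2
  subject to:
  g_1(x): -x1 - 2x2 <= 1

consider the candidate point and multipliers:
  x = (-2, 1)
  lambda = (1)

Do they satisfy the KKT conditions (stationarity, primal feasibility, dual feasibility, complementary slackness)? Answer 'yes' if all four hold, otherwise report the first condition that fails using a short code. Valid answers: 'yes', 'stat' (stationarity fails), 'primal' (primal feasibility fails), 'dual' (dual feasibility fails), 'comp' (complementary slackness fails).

Gradient of f: grad f(x) = Q x + c = (1, 2)
Constraint values g_i(x) = a_i^T x - b_i:
  g_1((-2, 1)) = -1
Stationarity residual: grad f(x) + sum_i lambda_i a_i = (0, 0)
  -> stationarity OK
Primal feasibility (all g_i <= 0): OK
Dual feasibility (all lambda_i >= 0): OK
Complementary slackness (lambda_i * g_i(x) = 0 for all i): FAILS

Verdict: the first failing condition is complementary_slackness -> comp.

comp


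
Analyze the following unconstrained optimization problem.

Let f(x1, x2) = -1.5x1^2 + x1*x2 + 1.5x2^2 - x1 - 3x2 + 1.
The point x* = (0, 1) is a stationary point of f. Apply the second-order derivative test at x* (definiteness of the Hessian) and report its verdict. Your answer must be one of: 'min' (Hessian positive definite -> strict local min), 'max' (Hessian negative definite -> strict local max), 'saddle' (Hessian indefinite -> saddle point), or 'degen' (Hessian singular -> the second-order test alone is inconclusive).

Compute the Hessian H = grad^2 f:
  H = [[-3, 1], [1, 3]]
Verify stationarity: grad f(x*) = H x* + g = (0, 0).
Eigenvalues of H: -3.1623, 3.1623.
Eigenvalues have mixed signs, so H is indefinite -> x* is a saddle point.

saddle


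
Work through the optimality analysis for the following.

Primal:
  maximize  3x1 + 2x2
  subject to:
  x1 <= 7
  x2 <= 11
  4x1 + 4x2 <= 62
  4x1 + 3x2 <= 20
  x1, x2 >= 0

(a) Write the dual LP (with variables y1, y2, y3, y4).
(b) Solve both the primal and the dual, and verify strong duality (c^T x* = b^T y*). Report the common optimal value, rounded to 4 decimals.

The standard primal-dual pair for 'max c^T x s.t. A x <= b, x >= 0' is:
  Dual:  min b^T y  s.t.  A^T y >= c,  y >= 0.

So the dual LP is:
  minimize  7y1 + 11y2 + 62y3 + 20y4
  subject to:
    y1 + 4y3 + 4y4 >= 3
    y2 + 4y3 + 3y4 >= 2
    y1, y2, y3, y4 >= 0

Solving the primal: x* = (5, 0).
  primal value c^T x* = 15.
Solving the dual: y* = (0, 0, 0, 0.75).
  dual value b^T y* = 15.
Strong duality: c^T x* = b^T y*. Confirmed.

15


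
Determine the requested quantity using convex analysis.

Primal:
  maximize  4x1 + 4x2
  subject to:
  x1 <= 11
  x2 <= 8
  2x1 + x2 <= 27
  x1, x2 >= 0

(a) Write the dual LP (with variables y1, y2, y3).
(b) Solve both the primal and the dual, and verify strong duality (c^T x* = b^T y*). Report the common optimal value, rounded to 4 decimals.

The standard primal-dual pair for 'max c^T x s.t. A x <= b, x >= 0' is:
  Dual:  min b^T y  s.t.  A^T y >= c,  y >= 0.

So the dual LP is:
  minimize  11y1 + 8y2 + 27y3
  subject to:
    y1 + 2y3 >= 4
    y2 + y3 >= 4
    y1, y2, y3 >= 0

Solving the primal: x* = (9.5, 8).
  primal value c^T x* = 70.
Solving the dual: y* = (0, 2, 2).
  dual value b^T y* = 70.
Strong duality: c^T x* = b^T y*. Confirmed.

70


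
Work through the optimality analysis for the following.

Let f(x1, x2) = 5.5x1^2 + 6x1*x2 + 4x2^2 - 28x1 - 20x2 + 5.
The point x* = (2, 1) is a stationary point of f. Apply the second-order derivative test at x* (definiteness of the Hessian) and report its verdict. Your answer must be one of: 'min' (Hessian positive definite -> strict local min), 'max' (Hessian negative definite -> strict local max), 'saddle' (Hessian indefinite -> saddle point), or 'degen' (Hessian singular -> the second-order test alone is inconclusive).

Compute the Hessian H = grad^2 f:
  H = [[11, 6], [6, 8]]
Verify stationarity: grad f(x*) = H x* + g = (0, 0).
Eigenvalues of H: 3.3153, 15.6847.
Both eigenvalues > 0, so H is positive definite -> x* is a strict local min.

min


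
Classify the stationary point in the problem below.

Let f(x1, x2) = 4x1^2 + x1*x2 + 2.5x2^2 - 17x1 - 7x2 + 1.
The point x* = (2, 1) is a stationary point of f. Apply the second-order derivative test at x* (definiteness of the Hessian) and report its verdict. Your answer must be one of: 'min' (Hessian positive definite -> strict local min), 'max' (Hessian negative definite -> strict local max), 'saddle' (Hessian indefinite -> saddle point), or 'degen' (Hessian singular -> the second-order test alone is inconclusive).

Compute the Hessian H = grad^2 f:
  H = [[8, 1], [1, 5]]
Verify stationarity: grad f(x*) = H x* + g = (0, 0).
Eigenvalues of H: 4.6972, 8.3028.
Both eigenvalues > 0, so H is positive definite -> x* is a strict local min.

min


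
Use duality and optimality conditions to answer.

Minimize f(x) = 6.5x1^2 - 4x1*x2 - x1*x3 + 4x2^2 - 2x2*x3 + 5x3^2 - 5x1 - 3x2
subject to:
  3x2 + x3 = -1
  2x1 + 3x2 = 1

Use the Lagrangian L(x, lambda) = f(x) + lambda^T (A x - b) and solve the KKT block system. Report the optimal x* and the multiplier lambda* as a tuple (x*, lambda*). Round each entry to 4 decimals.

Form the Lagrangian:
  L(x, lambda) = (1/2) x^T Q x + c^T x + lambda^T (A x - b)
Stationarity (grad_x L = 0): Q x + c + A^T lambda = 0.
Primal feasibility: A x = b.

This gives the KKT block system:
  [ Q   A^T ] [ x     ]   [-c ]
  [ A    0  ] [ lambda ] = [ b ]

Solving the linear system:
  x*      = (0.761, -0.174, -0.478)
  lambda* = (5.1933, -3.0334)
  f(x*)   = 2.4719

x* = (0.761, -0.174, -0.478), lambda* = (5.1933, -3.0334)


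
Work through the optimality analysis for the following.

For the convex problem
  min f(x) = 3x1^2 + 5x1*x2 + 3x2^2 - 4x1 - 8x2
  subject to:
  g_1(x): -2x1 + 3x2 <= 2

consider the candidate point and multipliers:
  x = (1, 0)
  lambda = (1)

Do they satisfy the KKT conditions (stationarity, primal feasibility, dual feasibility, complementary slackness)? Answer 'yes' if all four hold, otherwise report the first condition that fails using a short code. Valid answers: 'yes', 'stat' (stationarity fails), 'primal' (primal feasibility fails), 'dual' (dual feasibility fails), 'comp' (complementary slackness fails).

Gradient of f: grad f(x) = Q x + c = (2, -3)
Constraint values g_i(x) = a_i^T x - b_i:
  g_1((1, 0)) = -4
Stationarity residual: grad f(x) + sum_i lambda_i a_i = (0, 0)
  -> stationarity OK
Primal feasibility (all g_i <= 0): OK
Dual feasibility (all lambda_i >= 0): OK
Complementary slackness (lambda_i * g_i(x) = 0 for all i): FAILS

Verdict: the first failing condition is complementary_slackness -> comp.

comp


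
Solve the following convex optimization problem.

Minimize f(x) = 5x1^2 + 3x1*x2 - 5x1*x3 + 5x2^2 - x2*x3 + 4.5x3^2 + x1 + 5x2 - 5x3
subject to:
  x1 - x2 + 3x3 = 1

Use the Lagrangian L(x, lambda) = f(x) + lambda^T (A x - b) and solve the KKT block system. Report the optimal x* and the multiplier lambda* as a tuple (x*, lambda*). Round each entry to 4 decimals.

Form the Lagrangian:
  L(x, lambda) = (1/2) x^T Q x + c^T x + lambda^T (A x - b)
Stationarity (grad_x L = 0): Q x + c + A^T lambda = 0.
Primal feasibility: A x = b.

This gives the KKT block system:
  [ Q   A^T ] [ x     ]   [-c ]
  [ A    0  ] [ lambda ] = [ b ]

Solving the linear system:
  x*      = (0.0181, -0.3883, 0.1979)
  lambda* = (0.9737)
  f(x*)   = -1.9432

x* = (0.0181, -0.3883, 0.1979), lambda* = (0.9737)


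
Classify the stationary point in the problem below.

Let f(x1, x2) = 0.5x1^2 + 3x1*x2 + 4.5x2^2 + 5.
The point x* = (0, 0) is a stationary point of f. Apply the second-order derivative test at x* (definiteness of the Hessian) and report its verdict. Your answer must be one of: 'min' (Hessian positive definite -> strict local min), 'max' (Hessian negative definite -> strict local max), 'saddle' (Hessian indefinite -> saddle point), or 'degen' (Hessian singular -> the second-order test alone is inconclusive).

Compute the Hessian H = grad^2 f:
  H = [[1, 3], [3, 9]]
Verify stationarity: grad f(x*) = H x* + g = (0, 0).
Eigenvalues of H: 0, 10.
H has a zero eigenvalue (singular; positive semidefinite but not definite), so H is neither positive definite, negative definite, nor indefinite. The second-order test alone is inconclusive -> degen.
(Indeed, f is constant along the null direction of H through x*, so x* is not a strict local extremum.)

degen


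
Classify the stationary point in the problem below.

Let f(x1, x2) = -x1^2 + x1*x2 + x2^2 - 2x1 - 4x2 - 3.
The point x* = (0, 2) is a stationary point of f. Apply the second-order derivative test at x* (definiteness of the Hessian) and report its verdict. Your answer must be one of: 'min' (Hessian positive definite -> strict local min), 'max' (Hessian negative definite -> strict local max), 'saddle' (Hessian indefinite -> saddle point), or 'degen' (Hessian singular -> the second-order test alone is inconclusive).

Compute the Hessian H = grad^2 f:
  H = [[-2, 1], [1, 2]]
Verify stationarity: grad f(x*) = H x* + g = (0, 0).
Eigenvalues of H: -2.2361, 2.2361.
Eigenvalues have mixed signs, so H is indefinite -> x* is a saddle point.

saddle


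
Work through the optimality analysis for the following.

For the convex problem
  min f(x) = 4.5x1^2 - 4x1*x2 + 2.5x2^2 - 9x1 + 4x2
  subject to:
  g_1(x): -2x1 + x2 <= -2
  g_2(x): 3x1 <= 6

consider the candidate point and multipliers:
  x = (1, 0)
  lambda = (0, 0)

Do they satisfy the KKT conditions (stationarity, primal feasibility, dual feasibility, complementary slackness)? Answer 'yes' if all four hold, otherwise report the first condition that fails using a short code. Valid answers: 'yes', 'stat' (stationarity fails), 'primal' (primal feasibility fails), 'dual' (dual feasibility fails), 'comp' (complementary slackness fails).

Gradient of f: grad f(x) = Q x + c = (0, 0)
Constraint values g_i(x) = a_i^T x - b_i:
  g_1((1, 0)) = 0
  g_2((1, 0)) = -3
Stationarity residual: grad f(x) + sum_i lambda_i a_i = (0, 0)
  -> stationarity OK
Primal feasibility (all g_i <= 0): OK
Dual feasibility (all lambda_i >= 0): OK
Complementary slackness (lambda_i * g_i(x) = 0 for all i): OK

Verdict: yes, KKT holds.

yes


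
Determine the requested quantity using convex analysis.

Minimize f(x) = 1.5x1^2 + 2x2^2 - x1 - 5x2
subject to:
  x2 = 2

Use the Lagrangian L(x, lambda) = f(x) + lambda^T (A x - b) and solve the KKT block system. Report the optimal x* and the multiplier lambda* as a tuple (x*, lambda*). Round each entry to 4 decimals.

Form the Lagrangian:
  L(x, lambda) = (1/2) x^T Q x + c^T x + lambda^T (A x - b)
Stationarity (grad_x L = 0): Q x + c + A^T lambda = 0.
Primal feasibility: A x = b.

This gives the KKT block system:
  [ Q   A^T ] [ x     ]   [-c ]
  [ A    0  ] [ lambda ] = [ b ]

Solving the linear system:
  x*      = (0.3333, 2)
  lambda* = (-3)
  f(x*)   = -2.1667

x* = (0.3333, 2), lambda* = (-3)


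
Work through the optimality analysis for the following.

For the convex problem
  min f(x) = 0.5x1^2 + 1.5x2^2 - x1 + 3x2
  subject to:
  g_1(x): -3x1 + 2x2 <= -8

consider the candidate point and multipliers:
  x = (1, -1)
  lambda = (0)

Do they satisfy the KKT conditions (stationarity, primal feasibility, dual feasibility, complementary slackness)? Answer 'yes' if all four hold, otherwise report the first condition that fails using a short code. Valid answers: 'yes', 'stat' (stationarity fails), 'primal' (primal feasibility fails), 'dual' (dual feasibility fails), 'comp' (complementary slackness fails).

Gradient of f: grad f(x) = Q x + c = (0, 0)
Constraint values g_i(x) = a_i^T x - b_i:
  g_1((1, -1)) = 3
Stationarity residual: grad f(x) + sum_i lambda_i a_i = (0, 0)
  -> stationarity OK
Primal feasibility (all g_i <= 0): FAILS
Dual feasibility (all lambda_i >= 0): OK
Complementary slackness (lambda_i * g_i(x) = 0 for all i): OK

Verdict: the first failing condition is primal_feasibility -> primal.

primal


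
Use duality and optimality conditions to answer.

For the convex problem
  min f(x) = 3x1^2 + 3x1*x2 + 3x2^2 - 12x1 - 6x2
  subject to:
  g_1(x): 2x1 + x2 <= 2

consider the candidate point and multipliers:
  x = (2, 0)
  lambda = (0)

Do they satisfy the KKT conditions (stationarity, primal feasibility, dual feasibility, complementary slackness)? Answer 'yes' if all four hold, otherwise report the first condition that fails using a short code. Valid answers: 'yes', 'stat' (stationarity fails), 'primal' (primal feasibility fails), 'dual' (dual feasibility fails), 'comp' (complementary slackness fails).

Gradient of f: grad f(x) = Q x + c = (0, 0)
Constraint values g_i(x) = a_i^T x - b_i:
  g_1((2, 0)) = 2
Stationarity residual: grad f(x) + sum_i lambda_i a_i = (0, 0)
  -> stationarity OK
Primal feasibility (all g_i <= 0): FAILS
Dual feasibility (all lambda_i >= 0): OK
Complementary slackness (lambda_i * g_i(x) = 0 for all i): OK

Verdict: the first failing condition is primal_feasibility -> primal.

primal


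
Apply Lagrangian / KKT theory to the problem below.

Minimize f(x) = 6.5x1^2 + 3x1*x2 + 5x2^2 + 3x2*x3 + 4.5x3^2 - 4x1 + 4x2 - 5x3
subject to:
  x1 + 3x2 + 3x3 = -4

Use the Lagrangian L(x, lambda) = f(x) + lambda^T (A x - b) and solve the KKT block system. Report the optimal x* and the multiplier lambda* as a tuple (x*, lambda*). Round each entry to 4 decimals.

Form the Lagrangian:
  L(x, lambda) = (1/2) x^T Q x + c^T x + lambda^T (A x - b)
Stationarity (grad_x L = 0): Q x + c + A^T lambda = 0.
Primal feasibility: A x = b.

This gives the KKT block system:
  [ Q   A^T ] [ x     ]   [-c ]
  [ A    0  ] [ lambda ] = [ b ]

Solving the linear system:
  x*      = (0.4034, -1.4628, -0.005)
  lambda* = (3.1444)
  f(x*)   = 2.5686

x* = (0.4034, -1.4628, -0.005), lambda* = (3.1444)


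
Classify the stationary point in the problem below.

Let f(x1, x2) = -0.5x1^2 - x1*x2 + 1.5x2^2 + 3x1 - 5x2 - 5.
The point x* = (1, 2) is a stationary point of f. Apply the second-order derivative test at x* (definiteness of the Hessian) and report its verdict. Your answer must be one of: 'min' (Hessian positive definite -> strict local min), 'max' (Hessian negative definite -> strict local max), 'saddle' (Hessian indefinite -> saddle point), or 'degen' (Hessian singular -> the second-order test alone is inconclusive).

Compute the Hessian H = grad^2 f:
  H = [[-1, -1], [-1, 3]]
Verify stationarity: grad f(x*) = H x* + g = (0, 0).
Eigenvalues of H: -1.2361, 3.2361.
Eigenvalues have mixed signs, so H is indefinite -> x* is a saddle point.

saddle


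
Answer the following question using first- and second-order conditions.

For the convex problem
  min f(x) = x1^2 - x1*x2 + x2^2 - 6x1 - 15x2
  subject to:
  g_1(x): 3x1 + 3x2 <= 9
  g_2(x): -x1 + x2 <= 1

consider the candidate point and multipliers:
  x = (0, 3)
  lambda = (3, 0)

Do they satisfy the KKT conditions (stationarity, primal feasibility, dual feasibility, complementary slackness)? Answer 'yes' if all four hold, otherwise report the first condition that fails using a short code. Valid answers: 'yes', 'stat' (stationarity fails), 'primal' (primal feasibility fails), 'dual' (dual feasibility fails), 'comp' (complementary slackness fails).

Gradient of f: grad f(x) = Q x + c = (-9, -9)
Constraint values g_i(x) = a_i^T x - b_i:
  g_1((0, 3)) = 0
  g_2((0, 3)) = 2
Stationarity residual: grad f(x) + sum_i lambda_i a_i = (0, 0)
  -> stationarity OK
Primal feasibility (all g_i <= 0): FAILS
Dual feasibility (all lambda_i >= 0): OK
Complementary slackness (lambda_i * g_i(x) = 0 for all i): OK

Verdict: the first failing condition is primal_feasibility -> primal.

primal


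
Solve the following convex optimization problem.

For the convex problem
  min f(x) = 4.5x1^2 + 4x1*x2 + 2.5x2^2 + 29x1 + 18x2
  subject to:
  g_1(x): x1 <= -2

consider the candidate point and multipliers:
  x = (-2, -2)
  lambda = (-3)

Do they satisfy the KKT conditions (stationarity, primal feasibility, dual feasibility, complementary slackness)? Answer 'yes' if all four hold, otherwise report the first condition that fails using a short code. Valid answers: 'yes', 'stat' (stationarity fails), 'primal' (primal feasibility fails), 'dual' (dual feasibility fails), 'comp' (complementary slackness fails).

Gradient of f: grad f(x) = Q x + c = (3, 0)
Constraint values g_i(x) = a_i^T x - b_i:
  g_1((-2, -2)) = 0
Stationarity residual: grad f(x) + sum_i lambda_i a_i = (0, 0)
  -> stationarity OK
Primal feasibility (all g_i <= 0): OK
Dual feasibility (all lambda_i >= 0): FAILS
Complementary slackness (lambda_i * g_i(x) = 0 for all i): OK

Verdict: the first failing condition is dual_feasibility -> dual.

dual


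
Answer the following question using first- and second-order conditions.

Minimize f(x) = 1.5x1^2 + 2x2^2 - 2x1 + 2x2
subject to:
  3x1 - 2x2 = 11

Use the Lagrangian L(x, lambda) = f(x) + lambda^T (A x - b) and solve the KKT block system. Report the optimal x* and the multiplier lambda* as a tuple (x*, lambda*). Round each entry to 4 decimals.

Form the Lagrangian:
  L(x, lambda) = (1/2) x^T Q x + c^T x + lambda^T (A x - b)
Stationarity (grad_x L = 0): Q x + c + A^T lambda = 0.
Primal feasibility: A x = b.

This gives the KKT block system:
  [ Q   A^T ] [ x     ]   [-c ]
  [ A    0  ] [ lambda ] = [ b ]

Solving the linear system:
  x*      = (2.6667, -1.5)
  lambda* = (-2)
  f(x*)   = 6.8333

x* = (2.6667, -1.5), lambda* = (-2)


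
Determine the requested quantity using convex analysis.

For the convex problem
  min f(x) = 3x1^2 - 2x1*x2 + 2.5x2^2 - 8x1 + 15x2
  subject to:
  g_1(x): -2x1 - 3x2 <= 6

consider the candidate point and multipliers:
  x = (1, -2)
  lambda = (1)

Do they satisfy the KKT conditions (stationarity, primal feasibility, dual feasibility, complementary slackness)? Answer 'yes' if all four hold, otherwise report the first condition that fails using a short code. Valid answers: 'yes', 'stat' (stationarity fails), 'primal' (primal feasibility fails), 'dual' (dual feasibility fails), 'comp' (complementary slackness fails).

Gradient of f: grad f(x) = Q x + c = (2, 3)
Constraint values g_i(x) = a_i^T x - b_i:
  g_1((1, -2)) = -2
Stationarity residual: grad f(x) + sum_i lambda_i a_i = (0, 0)
  -> stationarity OK
Primal feasibility (all g_i <= 0): OK
Dual feasibility (all lambda_i >= 0): OK
Complementary slackness (lambda_i * g_i(x) = 0 for all i): FAILS

Verdict: the first failing condition is complementary_slackness -> comp.

comp
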